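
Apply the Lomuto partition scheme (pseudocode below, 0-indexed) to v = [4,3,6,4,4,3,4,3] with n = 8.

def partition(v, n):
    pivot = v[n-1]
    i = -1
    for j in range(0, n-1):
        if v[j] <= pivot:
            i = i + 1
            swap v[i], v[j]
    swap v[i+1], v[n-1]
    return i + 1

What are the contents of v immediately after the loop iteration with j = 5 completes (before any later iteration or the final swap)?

[3,3,6,4,4,4,4,3]

pivot = v[7] = 3; i = -1
j=0: v[0]=4 > 3 → no swap
j=1: v[1]=3 ≤ 3 → i=0, swap v[0],v[1] → [3,4,6,4,4,3,4,3]
j=2: v[2]=6 > 3 → no swap
j=3: v[3]=4 > 3 → no swap
j=4: v[4]=4 > 3 → no swap
j=5: v[5]=3 ≤ 3 → i=1, swap v[1],v[5] → [3,3,6,4,4,4,4,3]
(after j=5) v = [3,3,6,4,4,4,4,3]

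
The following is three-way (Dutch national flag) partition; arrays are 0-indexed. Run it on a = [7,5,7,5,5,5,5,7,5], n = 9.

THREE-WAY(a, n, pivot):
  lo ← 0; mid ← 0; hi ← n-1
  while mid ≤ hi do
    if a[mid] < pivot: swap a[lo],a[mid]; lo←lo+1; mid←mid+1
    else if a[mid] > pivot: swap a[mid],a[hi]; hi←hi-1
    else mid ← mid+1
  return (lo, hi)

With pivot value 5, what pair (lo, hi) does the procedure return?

pivot = 5; lo=0, mid=0, hi=8
a[mid]=7>5: swap a[0],a[8]; hi=7 → [5,5,7,5,5,5,5,7,7]
a[mid]=5=5: mid=1
a[mid]=5=5: mid=2
a[mid]=7>5: swap a[2],a[7]; hi=6 → [5,5,7,5,5,5,5,7,7]
a[mid]=7>5: swap a[2],a[6]; hi=5 → [5,5,5,5,5,5,7,7,7]
a[mid]=5=5: mid=3
a[mid]=5=5: mid=4
a[mid]=5=5: mid=5
a[mid]=5=5: mid=6
end: lo=0, hi=5; a = [5,5,5,5,5,5,7,7,7]

(0, 5)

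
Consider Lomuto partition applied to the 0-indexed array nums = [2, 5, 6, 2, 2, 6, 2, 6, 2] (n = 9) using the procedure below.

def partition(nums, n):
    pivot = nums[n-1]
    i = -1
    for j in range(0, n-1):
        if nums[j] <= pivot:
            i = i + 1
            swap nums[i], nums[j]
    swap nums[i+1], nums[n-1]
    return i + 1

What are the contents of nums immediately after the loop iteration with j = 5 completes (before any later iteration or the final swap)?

pivot=2, i=-1
j=0: 2≤2, i=0, swap(0,0) ⇒ [2, 5, 6, 2, 2, 6, 2, 6, 2]
j=1: 5>2, skip
j=2: 6>2, skip
j=3: 2≤2, i=1, swap(1,3) ⇒ [2, 2, 6, 5, 2, 6, 2, 6, 2]
j=4: 2≤2, i=2, swap(2,4) ⇒ [2, 2, 2, 5, 6, 6, 2, 6, 2]
j=5: 6>2, skip
(after j=5) nums = [2, 2, 2, 5, 6, 6, 2, 6, 2]

[2, 2, 2, 5, 6, 6, 2, 6, 2]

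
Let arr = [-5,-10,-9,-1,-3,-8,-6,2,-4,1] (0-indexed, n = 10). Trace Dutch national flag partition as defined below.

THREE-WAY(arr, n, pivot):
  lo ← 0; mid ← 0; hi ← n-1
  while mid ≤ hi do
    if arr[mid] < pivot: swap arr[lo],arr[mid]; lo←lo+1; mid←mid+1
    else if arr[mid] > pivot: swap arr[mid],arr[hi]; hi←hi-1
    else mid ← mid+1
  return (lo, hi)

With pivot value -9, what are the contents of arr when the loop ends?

[-10,-9,-1,-3,-8,-6,2,-4,1,-5]

pivot = -9; lo=0, mid=0, hi=9
arr[mid]=-5>-9: swap arr[0],arr[9]; hi=8 → [1,-10,-9,-1,-3,-8,-6,2,-4,-5]
arr[mid]=1>-9: swap arr[0],arr[8]; hi=7 → [-4,-10,-9,-1,-3,-8,-6,2,1,-5]
arr[mid]=-4>-9: swap arr[0],arr[7]; hi=6 → [2,-10,-9,-1,-3,-8,-6,-4,1,-5]
arr[mid]=2>-9: swap arr[0],arr[6]; hi=5 → [-6,-10,-9,-1,-3,-8,2,-4,1,-5]
arr[mid]=-6>-9: swap arr[0],arr[5]; hi=4 → [-8,-10,-9,-1,-3,-6,2,-4,1,-5]
arr[mid]=-8>-9: swap arr[0],arr[4]; hi=3 → [-3,-10,-9,-1,-8,-6,2,-4,1,-5]
arr[mid]=-3>-9: swap arr[0],arr[3]; hi=2 → [-1,-10,-9,-3,-8,-6,2,-4,1,-5]
arr[mid]=-1>-9: swap arr[0],arr[2]; hi=1 → [-9,-10,-1,-3,-8,-6,2,-4,1,-5]
arr[mid]=-9=-9: mid=1
arr[mid]=-10<-9: swap arr[0],arr[1]; lo=1,mid=2 → [-10,-9,-1,-3,-8,-6,2,-4,1,-5]
end: lo=1, hi=1; arr = [-10,-9,-1,-3,-8,-6,2,-4,1,-5]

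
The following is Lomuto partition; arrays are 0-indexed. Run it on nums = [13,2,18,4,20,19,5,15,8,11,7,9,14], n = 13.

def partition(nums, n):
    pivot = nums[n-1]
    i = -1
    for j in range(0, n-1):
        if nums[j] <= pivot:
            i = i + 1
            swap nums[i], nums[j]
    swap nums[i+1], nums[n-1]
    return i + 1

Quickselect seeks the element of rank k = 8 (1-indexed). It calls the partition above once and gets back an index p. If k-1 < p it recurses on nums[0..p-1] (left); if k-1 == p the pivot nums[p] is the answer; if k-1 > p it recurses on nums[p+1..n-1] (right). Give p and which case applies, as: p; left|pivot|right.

pivot = nums[12] = 14; i = -1
j=0: nums[0]=13 ≤ 14 → i=0, swap nums[0],nums[0] (no change) → [13,2,18,4,20,19,5,15,8,11,7,9,14]
j=1: nums[1]=2 ≤ 14 → i=1, swap nums[1],nums[1] (no change) → [13,2,18,4,20,19,5,15,8,11,7,9,14]
j=2: nums[2]=18 > 14 → no swap
j=3: nums[3]=4 ≤ 14 → i=2, swap nums[2],nums[3] → [13,2,4,18,20,19,5,15,8,11,7,9,14]
j=4: nums[4]=20 > 14 → no swap
j=5: nums[5]=19 > 14 → no swap
j=6: nums[6]=5 ≤ 14 → i=3, swap nums[3],nums[6] → [13,2,4,5,20,19,18,15,8,11,7,9,14]
j=7: nums[7]=15 > 14 → no swap
j=8: nums[8]=8 ≤ 14 → i=4, swap nums[4],nums[8] → [13,2,4,5,8,19,18,15,20,11,7,9,14]
j=9: nums[9]=11 ≤ 14 → i=5, swap nums[5],nums[9] → [13,2,4,5,8,11,18,15,20,19,7,9,14]
j=10: nums[10]=7 ≤ 14 → i=6, swap nums[6],nums[10] → [13,2,4,5,8,11,7,15,20,19,18,9,14]
j=11: nums[11]=9 ≤ 14 → i=7, swap nums[7],nums[11] → [13,2,4,5,8,11,7,9,20,19,18,15,14]
final swap nums[8],nums[12] → [13,2,4,5,8,11,7,9,14,19,18,15,20]; return 8
p = 8; k-1 = 7 < 8 ⇒ left

8; left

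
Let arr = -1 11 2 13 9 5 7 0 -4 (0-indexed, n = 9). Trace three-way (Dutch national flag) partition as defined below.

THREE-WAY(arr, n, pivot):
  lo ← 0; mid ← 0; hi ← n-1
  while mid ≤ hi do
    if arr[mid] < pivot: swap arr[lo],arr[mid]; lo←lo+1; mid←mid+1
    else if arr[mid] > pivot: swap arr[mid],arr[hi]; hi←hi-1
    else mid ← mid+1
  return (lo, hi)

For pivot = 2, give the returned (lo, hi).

(3, 3)

pivot = 2; lo=0, mid=0, hi=8
arr[mid]=-1<2: swap arr[0],arr[0]; lo=1,mid=1 → -1 11 2 13 9 5 7 0 -4
arr[mid]=11>2: swap arr[1],arr[8]; hi=7 → -1 -4 2 13 9 5 7 0 11
arr[mid]=-4<2: swap arr[1],arr[1]; lo=2,mid=2 → -1 -4 2 13 9 5 7 0 11
arr[mid]=2=2: mid=3
arr[mid]=13>2: swap arr[3],arr[7]; hi=6 → -1 -4 2 0 9 5 7 13 11
arr[mid]=0<2: swap arr[2],arr[3]; lo=3,mid=4 → -1 -4 0 2 9 5 7 13 11
arr[mid]=9>2: swap arr[4],arr[6]; hi=5 → -1 -4 0 2 7 5 9 13 11
arr[mid]=7>2: swap arr[4],arr[5]; hi=4 → -1 -4 0 2 5 7 9 13 11
arr[mid]=5>2: swap arr[4],arr[4]; hi=3 → -1 -4 0 2 5 7 9 13 11
end: lo=3, hi=3; arr = -1 -4 0 2 5 7 9 13 11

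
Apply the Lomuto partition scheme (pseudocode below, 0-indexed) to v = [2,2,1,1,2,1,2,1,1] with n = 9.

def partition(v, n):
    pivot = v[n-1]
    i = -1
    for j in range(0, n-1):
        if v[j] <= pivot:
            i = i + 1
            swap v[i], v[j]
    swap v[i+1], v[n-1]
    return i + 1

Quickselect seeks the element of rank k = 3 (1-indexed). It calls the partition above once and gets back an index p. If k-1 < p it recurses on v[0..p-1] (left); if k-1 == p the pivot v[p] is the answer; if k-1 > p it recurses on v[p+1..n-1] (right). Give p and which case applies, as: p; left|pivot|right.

pivot=1, i=-1
j=0: 2>1, skip
j=1: 2>1, skip
j=2: 1≤1, i=0, swap(0,2) ⇒ [1,2,2,1,2,1,2,1,1]
j=3: 1≤1, i=1, swap(1,3) ⇒ [1,1,2,2,2,1,2,1,1]
j=4: 2>1, skip
j=5: 1≤1, i=2, swap(2,5) ⇒ [1,1,1,2,2,2,2,1,1]
j=6: 2>1, skip
j=7: 1≤1, i=3, swap(3,7) ⇒ [1,1,1,1,2,2,2,2,1]
swap(4,8) ⇒ [1,1,1,1,1,2,2,2,2]; return 4
p = 4; k-1 = 2 < 4 ⇒ left

4; left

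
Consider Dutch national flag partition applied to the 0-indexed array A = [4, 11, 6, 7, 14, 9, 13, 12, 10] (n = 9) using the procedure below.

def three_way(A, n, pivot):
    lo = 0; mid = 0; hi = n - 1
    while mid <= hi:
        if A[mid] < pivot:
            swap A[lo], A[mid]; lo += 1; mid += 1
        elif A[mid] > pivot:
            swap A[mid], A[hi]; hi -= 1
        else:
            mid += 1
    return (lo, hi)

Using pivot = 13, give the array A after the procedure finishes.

[4, 11, 6, 7, 10, 9, 12, 13, 14]

pivot = 13; lo=0, mid=0, hi=8
A[mid]=4<13: swap A[0],A[0]; lo=1,mid=1 → [4, 11, 6, 7, 14, 9, 13, 12, 10]
A[mid]=11<13: swap A[1],A[1]; lo=2,mid=2 → [4, 11, 6, 7, 14, 9, 13, 12, 10]
A[mid]=6<13: swap A[2],A[2]; lo=3,mid=3 → [4, 11, 6, 7, 14, 9, 13, 12, 10]
A[mid]=7<13: swap A[3],A[3]; lo=4,mid=4 → [4, 11, 6, 7, 14, 9, 13, 12, 10]
A[mid]=14>13: swap A[4],A[8]; hi=7 → [4, 11, 6, 7, 10, 9, 13, 12, 14]
A[mid]=10<13: swap A[4],A[4]; lo=5,mid=5 → [4, 11, 6, 7, 10, 9, 13, 12, 14]
A[mid]=9<13: swap A[5],A[5]; lo=6,mid=6 → [4, 11, 6, 7, 10, 9, 13, 12, 14]
A[mid]=13=13: mid=7
A[mid]=12<13: swap A[6],A[7]; lo=7,mid=8 → [4, 11, 6, 7, 10, 9, 12, 13, 14]
end: lo=7, hi=7; A = [4, 11, 6, 7, 10, 9, 12, 13, 14]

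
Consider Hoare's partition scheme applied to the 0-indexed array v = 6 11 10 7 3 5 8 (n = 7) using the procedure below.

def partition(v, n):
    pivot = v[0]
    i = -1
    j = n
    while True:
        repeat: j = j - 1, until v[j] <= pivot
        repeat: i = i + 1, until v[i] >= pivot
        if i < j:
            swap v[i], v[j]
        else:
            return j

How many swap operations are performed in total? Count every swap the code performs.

pivot=6
j stops at 5 (5), i stops at 0 (6); swap ⇒ 5 11 10 7 3 6 8
j stops at 4 (3), i stops at 1 (11); swap ⇒ 5 3 10 7 11 6 8
j stops at 1, i stops at 2; i≥j ⇒ return 1. v=5 3 10 7 11 6 8

2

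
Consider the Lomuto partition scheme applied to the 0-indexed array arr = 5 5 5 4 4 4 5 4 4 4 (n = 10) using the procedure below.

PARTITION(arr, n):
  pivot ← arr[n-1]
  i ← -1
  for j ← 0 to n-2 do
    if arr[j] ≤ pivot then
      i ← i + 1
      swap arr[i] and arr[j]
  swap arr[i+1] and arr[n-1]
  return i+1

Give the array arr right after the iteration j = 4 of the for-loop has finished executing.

4 4 5 5 5 4 5 4 4 4

pivot=4, i=-1
j=0: 5>4, skip
j=1: 5>4, skip
j=2: 5>4, skip
j=3: 4≤4, i=0, swap(0,3) ⇒ 4 5 5 5 4 4 5 4 4 4
j=4: 4≤4, i=1, swap(1,4) ⇒ 4 4 5 5 5 4 5 4 4 4
(after j=4) arr = 4 4 5 5 5 4 5 4 4 4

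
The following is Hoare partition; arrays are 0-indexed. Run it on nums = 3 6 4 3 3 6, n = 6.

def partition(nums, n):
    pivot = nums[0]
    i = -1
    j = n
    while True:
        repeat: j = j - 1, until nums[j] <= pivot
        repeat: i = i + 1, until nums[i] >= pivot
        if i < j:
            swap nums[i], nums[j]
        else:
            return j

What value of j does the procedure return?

1

pivot = nums[0] = 3; i = -1, j = 6
j→4 (nums[4]=3≤3), i→0 (nums[0]=3≥3); i<j, swap → 3 6 4 3 3 6
j→3 (nums[3]=3≤3), i→1 (nums[1]=6≥3); i<j, swap → 3 3 4 6 3 6
j→1, i→2; i≥j, return j=1. nums = 3 3 4 6 3 6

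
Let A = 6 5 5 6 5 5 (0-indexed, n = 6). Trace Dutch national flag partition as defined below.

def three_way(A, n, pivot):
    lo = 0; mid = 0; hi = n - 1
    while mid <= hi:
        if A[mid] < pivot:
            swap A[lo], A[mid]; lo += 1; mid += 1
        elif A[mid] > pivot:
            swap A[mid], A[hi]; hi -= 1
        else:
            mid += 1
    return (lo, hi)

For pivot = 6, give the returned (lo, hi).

(4, 5)

pivot = 6; lo=0, mid=0, hi=5
A[mid]=6=6: mid=1
A[mid]=5<6: swap A[0],A[1]; lo=1,mid=2 → 5 6 5 6 5 5
A[mid]=5<6: swap A[1],A[2]; lo=2,mid=3 → 5 5 6 6 5 5
A[mid]=6=6: mid=4
A[mid]=5<6: swap A[2],A[4]; lo=3,mid=5 → 5 5 5 6 6 5
A[mid]=5<6: swap A[3],A[5]; lo=4,mid=6 → 5 5 5 5 6 6
end: lo=4, hi=5; A = 5 5 5 5 6 6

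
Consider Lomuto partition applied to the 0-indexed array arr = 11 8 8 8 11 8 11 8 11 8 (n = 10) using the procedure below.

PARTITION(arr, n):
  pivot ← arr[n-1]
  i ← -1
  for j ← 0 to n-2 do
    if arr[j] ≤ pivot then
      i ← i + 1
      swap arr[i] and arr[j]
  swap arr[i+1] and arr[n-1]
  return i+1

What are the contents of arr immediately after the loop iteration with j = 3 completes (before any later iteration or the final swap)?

8 8 8 11 11 8 11 8 11 8

pivot=8, i=-1
j=0: 11>8, skip
j=1: 8≤8, i=0, swap(0,1) ⇒ 8 11 8 8 11 8 11 8 11 8
j=2: 8≤8, i=1, swap(1,2) ⇒ 8 8 11 8 11 8 11 8 11 8
j=3: 8≤8, i=2, swap(2,3) ⇒ 8 8 8 11 11 8 11 8 11 8
(after j=3) arr = 8 8 8 11 11 8 11 8 11 8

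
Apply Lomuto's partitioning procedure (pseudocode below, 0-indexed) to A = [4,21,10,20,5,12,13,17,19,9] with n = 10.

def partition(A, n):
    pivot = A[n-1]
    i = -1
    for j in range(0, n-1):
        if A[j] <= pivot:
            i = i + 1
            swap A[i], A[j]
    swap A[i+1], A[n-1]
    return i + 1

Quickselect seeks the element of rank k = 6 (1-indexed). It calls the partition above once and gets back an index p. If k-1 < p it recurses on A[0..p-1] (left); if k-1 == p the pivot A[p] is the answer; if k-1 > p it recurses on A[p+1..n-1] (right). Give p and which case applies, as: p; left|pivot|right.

pivot = A[9] = 9; i = -1
j=0: A[0]=4 ≤ 9 → i=0, swap A[0],A[0] (no change) → [4,21,10,20,5,12,13,17,19,9]
j=1: A[1]=21 > 9 → no swap
j=2: A[2]=10 > 9 → no swap
j=3: A[3]=20 > 9 → no swap
j=4: A[4]=5 ≤ 9 → i=1, swap A[1],A[4] → [4,5,10,20,21,12,13,17,19,9]
j=5: A[5]=12 > 9 → no swap
j=6: A[6]=13 > 9 → no swap
j=7: A[7]=17 > 9 → no swap
j=8: A[8]=19 > 9 → no swap
final swap A[2],A[9] → [4,5,9,20,21,12,13,17,19,10]; return 2
p = 2; k-1 = 5 > 2 ⇒ right

2; right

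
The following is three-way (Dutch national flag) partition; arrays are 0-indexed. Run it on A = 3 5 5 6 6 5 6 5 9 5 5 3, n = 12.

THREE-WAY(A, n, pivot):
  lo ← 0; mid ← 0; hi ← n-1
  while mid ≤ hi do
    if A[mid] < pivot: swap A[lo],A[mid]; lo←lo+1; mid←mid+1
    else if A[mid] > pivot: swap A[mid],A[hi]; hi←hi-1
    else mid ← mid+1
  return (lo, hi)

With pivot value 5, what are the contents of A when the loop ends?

pivot = 5; lo=0, mid=0, hi=11
A[mid]=3<5: swap A[0],A[0]; lo=1,mid=1 → 3 5 5 6 6 5 6 5 9 5 5 3
A[mid]=5=5: mid=2
A[mid]=5=5: mid=3
A[mid]=6>5: swap A[3],A[11]; hi=10 → 3 5 5 3 6 5 6 5 9 5 5 6
A[mid]=3<5: swap A[1],A[3]; lo=2,mid=4 → 3 3 5 5 6 5 6 5 9 5 5 6
A[mid]=6>5: swap A[4],A[10]; hi=9 → 3 3 5 5 5 5 6 5 9 5 6 6
A[mid]=5=5: mid=5
A[mid]=5=5: mid=6
A[mid]=6>5: swap A[6],A[9]; hi=8 → 3 3 5 5 5 5 5 5 9 6 6 6
A[mid]=5=5: mid=7
A[mid]=5=5: mid=8
A[mid]=9>5: swap A[8],A[8]; hi=7 → 3 3 5 5 5 5 5 5 9 6 6 6
end: lo=2, hi=7; A = 3 3 5 5 5 5 5 5 9 6 6 6

3 3 5 5 5 5 5 5 9 6 6 6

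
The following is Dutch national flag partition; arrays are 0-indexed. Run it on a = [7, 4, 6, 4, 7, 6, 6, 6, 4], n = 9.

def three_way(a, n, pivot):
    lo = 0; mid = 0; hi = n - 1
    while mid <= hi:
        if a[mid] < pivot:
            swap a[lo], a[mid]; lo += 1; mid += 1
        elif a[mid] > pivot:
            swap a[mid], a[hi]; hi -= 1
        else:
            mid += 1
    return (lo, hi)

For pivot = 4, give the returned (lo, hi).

pivot = 4; lo=0, mid=0, hi=8
a[mid]=7>4: swap a[0],a[8]; hi=7 → [4, 4, 6, 4, 7, 6, 6, 6, 7]
a[mid]=4=4: mid=1
a[mid]=4=4: mid=2
a[mid]=6>4: swap a[2],a[7]; hi=6 → [4, 4, 6, 4, 7, 6, 6, 6, 7]
a[mid]=6>4: swap a[2],a[6]; hi=5 → [4, 4, 6, 4, 7, 6, 6, 6, 7]
a[mid]=6>4: swap a[2],a[5]; hi=4 → [4, 4, 6, 4, 7, 6, 6, 6, 7]
a[mid]=6>4: swap a[2],a[4]; hi=3 → [4, 4, 7, 4, 6, 6, 6, 6, 7]
a[mid]=7>4: swap a[2],a[3]; hi=2 → [4, 4, 4, 7, 6, 6, 6, 6, 7]
a[mid]=4=4: mid=3
end: lo=0, hi=2; a = [4, 4, 4, 7, 6, 6, 6, 6, 7]

(0, 2)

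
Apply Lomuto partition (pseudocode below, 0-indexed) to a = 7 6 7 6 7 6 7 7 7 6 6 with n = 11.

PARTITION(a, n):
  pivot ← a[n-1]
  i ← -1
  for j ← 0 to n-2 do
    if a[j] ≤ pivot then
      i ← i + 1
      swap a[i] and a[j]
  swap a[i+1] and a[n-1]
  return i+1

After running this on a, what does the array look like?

6 6 6 6 6 7 7 7 7 7 7

pivot = a[10] = 6; i = -1
j=0: a[0]=7 > 6 → no swap
j=1: a[1]=6 ≤ 6 → i=0, swap a[0],a[1] → 6 7 7 6 7 6 7 7 7 6 6
j=2: a[2]=7 > 6 → no swap
j=3: a[3]=6 ≤ 6 → i=1, swap a[1],a[3] → 6 6 7 7 7 6 7 7 7 6 6
j=4: a[4]=7 > 6 → no swap
j=5: a[5]=6 ≤ 6 → i=2, swap a[2],a[5] → 6 6 6 7 7 7 7 7 7 6 6
j=6: a[6]=7 > 6 → no swap
j=7: a[7]=7 > 6 → no swap
j=8: a[8]=7 > 6 → no swap
j=9: a[9]=6 ≤ 6 → i=3, swap a[3],a[9] → 6 6 6 6 7 7 7 7 7 7 6
final swap a[4],a[10] → 6 6 6 6 6 7 7 7 7 7 7; return 4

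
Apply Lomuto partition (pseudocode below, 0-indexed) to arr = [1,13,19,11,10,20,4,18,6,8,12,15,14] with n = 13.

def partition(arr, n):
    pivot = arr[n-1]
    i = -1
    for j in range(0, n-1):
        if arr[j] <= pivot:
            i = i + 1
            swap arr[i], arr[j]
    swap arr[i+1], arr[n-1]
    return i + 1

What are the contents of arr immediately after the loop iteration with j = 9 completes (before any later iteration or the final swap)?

pivot = arr[12] = 14; i = -1
j=0: arr[0]=1 ≤ 14 → i=0, swap arr[0],arr[0] (no change) → [1,13,19,11,10,20,4,18,6,8,12,15,14]
j=1: arr[1]=13 ≤ 14 → i=1, swap arr[1],arr[1] (no change) → [1,13,19,11,10,20,4,18,6,8,12,15,14]
j=2: arr[2]=19 > 14 → no swap
j=3: arr[3]=11 ≤ 14 → i=2, swap arr[2],arr[3] → [1,13,11,19,10,20,4,18,6,8,12,15,14]
j=4: arr[4]=10 ≤ 14 → i=3, swap arr[3],arr[4] → [1,13,11,10,19,20,4,18,6,8,12,15,14]
j=5: arr[5]=20 > 14 → no swap
j=6: arr[6]=4 ≤ 14 → i=4, swap arr[4],arr[6] → [1,13,11,10,4,20,19,18,6,8,12,15,14]
j=7: arr[7]=18 > 14 → no swap
j=8: arr[8]=6 ≤ 14 → i=5, swap arr[5],arr[8] → [1,13,11,10,4,6,19,18,20,8,12,15,14]
j=9: arr[9]=8 ≤ 14 → i=6, swap arr[6],arr[9] → [1,13,11,10,4,6,8,18,20,19,12,15,14]
(after j=9) arr = [1,13,11,10,4,6,8,18,20,19,12,15,14]

[1,13,11,10,4,6,8,18,20,19,12,15,14]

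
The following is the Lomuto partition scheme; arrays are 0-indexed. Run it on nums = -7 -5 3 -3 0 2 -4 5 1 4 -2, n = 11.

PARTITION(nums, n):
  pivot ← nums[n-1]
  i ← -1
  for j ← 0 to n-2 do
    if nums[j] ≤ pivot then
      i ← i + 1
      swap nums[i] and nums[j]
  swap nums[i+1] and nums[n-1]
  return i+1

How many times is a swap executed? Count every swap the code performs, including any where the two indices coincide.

5

pivot=-2, i=-1
j=0: -7≤-2, i=0, swap(0,0) ⇒ -7 -5 3 -3 0 2 -4 5 1 4 -2
j=1: -5≤-2, i=1, swap(1,1) ⇒ -7 -5 3 -3 0 2 -4 5 1 4 -2
j=2: 3>-2, skip
j=3: -3≤-2, i=2, swap(2,3) ⇒ -7 -5 -3 3 0 2 -4 5 1 4 -2
j=4: 0>-2, skip
j=5: 2>-2, skip
j=6: -4≤-2, i=3, swap(3,6) ⇒ -7 -5 -3 -4 0 2 3 5 1 4 -2
j=7: 5>-2, skip
j=8: 1>-2, skip
j=9: 4>-2, skip
swap(4,10) ⇒ -7 -5 -3 -4 -2 2 3 5 1 4 0; return 4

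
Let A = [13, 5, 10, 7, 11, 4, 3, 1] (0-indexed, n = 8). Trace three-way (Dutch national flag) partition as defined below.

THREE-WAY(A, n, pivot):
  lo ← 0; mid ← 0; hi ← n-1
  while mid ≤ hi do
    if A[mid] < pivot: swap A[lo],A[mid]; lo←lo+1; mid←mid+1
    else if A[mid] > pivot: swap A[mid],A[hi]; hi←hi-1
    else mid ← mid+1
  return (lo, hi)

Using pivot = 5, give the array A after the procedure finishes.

[1, 3, 4, 5, 11, 7, 10, 13]

lo=0 mid=0 hi=7
13>5: swap(0,7), hi=6 ⇒ [1, 5, 10, 7, 11, 4, 3, 13]
1<5: swap(0,0), lo=1 mid=1 ⇒ [1, 5, 10, 7, 11, 4, 3, 13]
5=5: mid=2
10>5: swap(2,6), hi=5 ⇒ [1, 5, 3, 7, 11, 4, 10, 13]
3<5: swap(1,2), lo=2 mid=3 ⇒ [1, 3, 5, 7, 11, 4, 10, 13]
7>5: swap(3,5), hi=4 ⇒ [1, 3, 5, 4, 11, 7, 10, 13]
4<5: swap(2,3), lo=3 mid=4 ⇒ [1, 3, 4, 5, 11, 7, 10, 13]
11>5: swap(4,4), hi=3 ⇒ [1, 3, 4, 5, 11, 7, 10, 13]
done. lo=3 hi=3; A=[1, 3, 4, 5, 11, 7, 10, 13]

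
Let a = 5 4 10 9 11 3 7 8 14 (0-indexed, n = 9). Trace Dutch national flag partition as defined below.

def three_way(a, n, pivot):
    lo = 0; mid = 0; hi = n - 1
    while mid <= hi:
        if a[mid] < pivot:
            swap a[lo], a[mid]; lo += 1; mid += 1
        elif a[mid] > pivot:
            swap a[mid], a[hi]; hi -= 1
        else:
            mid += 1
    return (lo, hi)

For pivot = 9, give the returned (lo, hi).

pivot = 9; lo=0, mid=0, hi=8
a[mid]=5<9: swap a[0],a[0]; lo=1,mid=1 → 5 4 10 9 11 3 7 8 14
a[mid]=4<9: swap a[1],a[1]; lo=2,mid=2 → 5 4 10 9 11 3 7 8 14
a[mid]=10>9: swap a[2],a[8]; hi=7 → 5 4 14 9 11 3 7 8 10
a[mid]=14>9: swap a[2],a[7]; hi=6 → 5 4 8 9 11 3 7 14 10
a[mid]=8<9: swap a[2],a[2]; lo=3,mid=3 → 5 4 8 9 11 3 7 14 10
a[mid]=9=9: mid=4
a[mid]=11>9: swap a[4],a[6]; hi=5 → 5 4 8 9 7 3 11 14 10
a[mid]=7<9: swap a[3],a[4]; lo=4,mid=5 → 5 4 8 7 9 3 11 14 10
a[mid]=3<9: swap a[4],a[5]; lo=5,mid=6 → 5 4 8 7 3 9 11 14 10
end: lo=5, hi=5; a = 5 4 8 7 3 9 11 14 10

(5, 5)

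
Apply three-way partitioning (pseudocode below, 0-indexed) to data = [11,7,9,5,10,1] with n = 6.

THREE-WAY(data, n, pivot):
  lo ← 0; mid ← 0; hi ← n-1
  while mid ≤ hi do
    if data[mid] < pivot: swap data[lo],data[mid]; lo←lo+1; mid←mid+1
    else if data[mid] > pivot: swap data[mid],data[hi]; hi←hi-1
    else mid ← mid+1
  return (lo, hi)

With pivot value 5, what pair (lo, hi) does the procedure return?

(1, 1)

lo=0 mid=0 hi=5
11>5: swap(0,5), hi=4 ⇒ [1,7,9,5,10,11]
1<5: swap(0,0), lo=1 mid=1 ⇒ [1,7,9,5,10,11]
7>5: swap(1,4), hi=3 ⇒ [1,10,9,5,7,11]
10>5: swap(1,3), hi=2 ⇒ [1,5,9,10,7,11]
5=5: mid=2
9>5: swap(2,2), hi=1 ⇒ [1,5,9,10,7,11]
done. lo=1 hi=1; data=[1,5,9,10,7,11]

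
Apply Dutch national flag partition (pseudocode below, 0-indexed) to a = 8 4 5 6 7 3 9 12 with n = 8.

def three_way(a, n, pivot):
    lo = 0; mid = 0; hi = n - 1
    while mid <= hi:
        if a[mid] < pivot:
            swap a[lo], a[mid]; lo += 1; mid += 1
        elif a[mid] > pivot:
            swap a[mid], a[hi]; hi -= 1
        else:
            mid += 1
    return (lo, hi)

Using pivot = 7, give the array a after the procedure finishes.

lo=0 mid=0 hi=7
8>7: swap(0,7), hi=6 ⇒ 12 4 5 6 7 3 9 8
12>7: swap(0,6), hi=5 ⇒ 9 4 5 6 7 3 12 8
9>7: swap(0,5), hi=4 ⇒ 3 4 5 6 7 9 12 8
3<7: swap(0,0), lo=1 mid=1 ⇒ 3 4 5 6 7 9 12 8
4<7: swap(1,1), lo=2 mid=2 ⇒ 3 4 5 6 7 9 12 8
5<7: swap(2,2), lo=3 mid=3 ⇒ 3 4 5 6 7 9 12 8
6<7: swap(3,3), lo=4 mid=4 ⇒ 3 4 5 6 7 9 12 8
7=7: mid=5
done. lo=4 hi=4; a=3 4 5 6 7 9 12 8

3 4 5 6 7 9 12 8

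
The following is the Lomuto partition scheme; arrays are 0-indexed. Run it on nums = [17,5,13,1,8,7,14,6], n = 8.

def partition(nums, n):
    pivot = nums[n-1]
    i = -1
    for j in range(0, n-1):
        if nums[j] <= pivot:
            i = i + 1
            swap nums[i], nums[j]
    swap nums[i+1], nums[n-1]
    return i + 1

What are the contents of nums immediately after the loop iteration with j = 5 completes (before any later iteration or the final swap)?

pivot = nums[7] = 6; i = -1
j=0: nums[0]=17 > 6 → no swap
j=1: nums[1]=5 ≤ 6 → i=0, swap nums[0],nums[1] → [5,17,13,1,8,7,14,6]
j=2: nums[2]=13 > 6 → no swap
j=3: nums[3]=1 ≤ 6 → i=1, swap nums[1],nums[3] → [5,1,13,17,8,7,14,6]
j=4: nums[4]=8 > 6 → no swap
j=5: nums[5]=7 > 6 → no swap
(after j=5) nums = [5,1,13,17,8,7,14,6]

[5,1,13,17,8,7,14,6]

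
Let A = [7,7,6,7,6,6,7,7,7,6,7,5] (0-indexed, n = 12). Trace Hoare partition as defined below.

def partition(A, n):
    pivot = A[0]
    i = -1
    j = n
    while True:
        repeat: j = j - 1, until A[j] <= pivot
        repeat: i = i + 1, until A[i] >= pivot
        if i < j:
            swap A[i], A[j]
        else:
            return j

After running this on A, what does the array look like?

[5,7,6,6,6,6,7,7,7,7,7,7]

pivot = A[0] = 7; i = -1, j = 12
j→11 (A[11]=5≤7), i→0 (A[0]=7≥7); i<j, swap → [5,7,6,7,6,6,7,7,7,6,7,7]
j→10 (A[10]=7≤7), i→1 (A[1]=7≥7); i<j, swap → [5,7,6,7,6,6,7,7,7,6,7,7]
j→9 (A[9]=6≤7), i→3 (A[3]=7≥7); i<j, swap → [5,7,6,6,6,6,7,7,7,7,7,7]
j→8 (A[8]=7≤7), i→6 (A[6]=7≥7); i<j, swap → [5,7,6,6,6,6,7,7,7,7,7,7]
j→7, i→7; i≥j, return j=7. A = [5,7,6,6,6,6,7,7,7,7,7,7]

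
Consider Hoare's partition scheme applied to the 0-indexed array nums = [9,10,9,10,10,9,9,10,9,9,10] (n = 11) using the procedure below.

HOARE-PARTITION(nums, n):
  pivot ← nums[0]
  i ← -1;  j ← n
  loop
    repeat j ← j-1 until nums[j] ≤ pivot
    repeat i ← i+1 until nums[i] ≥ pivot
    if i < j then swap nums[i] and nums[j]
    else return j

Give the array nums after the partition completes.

pivot=9
j stops at 9 (9), i stops at 0 (9); swap ⇒ [9,10,9,10,10,9,9,10,9,9,10]
j stops at 8 (9), i stops at 1 (10); swap ⇒ [9,9,9,10,10,9,9,10,10,9,10]
j stops at 6 (9), i stops at 2 (9); swap ⇒ [9,9,9,10,10,9,9,10,10,9,10]
j stops at 5 (9), i stops at 3 (10); swap ⇒ [9,9,9,9,10,10,9,10,10,9,10]
j stops at 3, i stops at 4; i≥j ⇒ return 3. nums=[9,9,9,9,10,10,9,10,10,9,10]

[9,9,9,9,10,10,9,10,10,9,10]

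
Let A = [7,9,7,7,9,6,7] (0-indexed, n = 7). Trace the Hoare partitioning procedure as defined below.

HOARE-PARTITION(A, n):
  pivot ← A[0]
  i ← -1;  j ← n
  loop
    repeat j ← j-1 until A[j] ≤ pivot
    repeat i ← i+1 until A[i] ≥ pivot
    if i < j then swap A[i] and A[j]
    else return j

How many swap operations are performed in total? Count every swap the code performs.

3

pivot=7
j stops at 6 (7), i stops at 0 (7); swap ⇒ [7,9,7,7,9,6,7]
j stops at 5 (6), i stops at 1 (9); swap ⇒ [7,6,7,7,9,9,7]
j stops at 3 (7), i stops at 2 (7); swap ⇒ [7,6,7,7,9,9,7]
j stops at 2, i stops at 3; i≥j ⇒ return 2. A=[7,6,7,7,9,9,7]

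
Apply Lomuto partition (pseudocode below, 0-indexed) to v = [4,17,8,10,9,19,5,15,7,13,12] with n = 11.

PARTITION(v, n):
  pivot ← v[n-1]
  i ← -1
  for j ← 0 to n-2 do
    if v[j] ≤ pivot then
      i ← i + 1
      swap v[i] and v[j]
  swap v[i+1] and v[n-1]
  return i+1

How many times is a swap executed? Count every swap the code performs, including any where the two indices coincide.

pivot = v[10] = 12; i = -1
j=0: v[0]=4 ≤ 12 → i=0, swap v[0],v[0] (no change) → [4,17,8,10,9,19,5,15,7,13,12]
j=1: v[1]=17 > 12 → no swap
j=2: v[2]=8 ≤ 12 → i=1, swap v[1],v[2] → [4,8,17,10,9,19,5,15,7,13,12]
j=3: v[3]=10 ≤ 12 → i=2, swap v[2],v[3] → [4,8,10,17,9,19,5,15,7,13,12]
j=4: v[4]=9 ≤ 12 → i=3, swap v[3],v[4] → [4,8,10,9,17,19,5,15,7,13,12]
j=5: v[5]=19 > 12 → no swap
j=6: v[6]=5 ≤ 12 → i=4, swap v[4],v[6] → [4,8,10,9,5,19,17,15,7,13,12]
j=7: v[7]=15 > 12 → no swap
j=8: v[8]=7 ≤ 12 → i=5, swap v[5],v[8] → [4,8,10,9,5,7,17,15,19,13,12]
j=9: v[9]=13 > 12 → no swap
final swap v[6],v[10] → [4,8,10,9,5,7,12,15,19,13,17]; return 6

7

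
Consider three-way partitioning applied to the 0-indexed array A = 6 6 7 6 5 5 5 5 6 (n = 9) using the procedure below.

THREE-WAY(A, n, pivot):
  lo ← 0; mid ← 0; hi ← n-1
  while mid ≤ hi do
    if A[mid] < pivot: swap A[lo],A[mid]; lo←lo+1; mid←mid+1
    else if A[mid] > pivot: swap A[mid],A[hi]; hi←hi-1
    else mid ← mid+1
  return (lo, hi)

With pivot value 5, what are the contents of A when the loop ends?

5 5 5 5 6 7 6 6 6

pivot = 5; lo=0, mid=0, hi=8
A[mid]=6>5: swap A[0],A[8]; hi=7 → 6 6 7 6 5 5 5 5 6
A[mid]=6>5: swap A[0],A[7]; hi=6 → 5 6 7 6 5 5 5 6 6
A[mid]=5=5: mid=1
A[mid]=6>5: swap A[1],A[6]; hi=5 → 5 5 7 6 5 5 6 6 6
A[mid]=5=5: mid=2
A[mid]=7>5: swap A[2],A[5]; hi=4 → 5 5 5 6 5 7 6 6 6
A[mid]=5=5: mid=3
A[mid]=6>5: swap A[3],A[4]; hi=3 → 5 5 5 5 6 7 6 6 6
A[mid]=5=5: mid=4
end: lo=0, hi=3; A = 5 5 5 5 6 7 6 6 6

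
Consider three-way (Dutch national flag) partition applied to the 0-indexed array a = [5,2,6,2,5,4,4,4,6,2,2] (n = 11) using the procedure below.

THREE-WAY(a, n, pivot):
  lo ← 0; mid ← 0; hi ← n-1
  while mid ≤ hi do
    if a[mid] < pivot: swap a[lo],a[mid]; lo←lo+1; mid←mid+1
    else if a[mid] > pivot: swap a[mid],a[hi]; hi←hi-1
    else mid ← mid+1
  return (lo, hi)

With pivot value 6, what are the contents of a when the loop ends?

lo=0 mid=0 hi=10
5<6: swap(0,0), lo=1 mid=1 ⇒ [5,2,6,2,5,4,4,4,6,2,2]
2<6: swap(1,1), lo=2 mid=2 ⇒ [5,2,6,2,5,4,4,4,6,2,2]
6=6: mid=3
2<6: swap(2,3), lo=3 mid=4 ⇒ [5,2,2,6,5,4,4,4,6,2,2]
5<6: swap(3,4), lo=4 mid=5 ⇒ [5,2,2,5,6,4,4,4,6,2,2]
4<6: swap(4,5), lo=5 mid=6 ⇒ [5,2,2,5,4,6,4,4,6,2,2]
4<6: swap(5,6), lo=6 mid=7 ⇒ [5,2,2,5,4,4,6,4,6,2,2]
4<6: swap(6,7), lo=7 mid=8 ⇒ [5,2,2,5,4,4,4,6,6,2,2]
6=6: mid=9
2<6: swap(7,9), lo=8 mid=10 ⇒ [5,2,2,5,4,4,4,2,6,6,2]
2<6: swap(8,10), lo=9 mid=11 ⇒ [5,2,2,5,4,4,4,2,2,6,6]
done. lo=9 hi=10; a=[5,2,2,5,4,4,4,2,2,6,6]

[5,2,2,5,4,4,4,2,2,6,6]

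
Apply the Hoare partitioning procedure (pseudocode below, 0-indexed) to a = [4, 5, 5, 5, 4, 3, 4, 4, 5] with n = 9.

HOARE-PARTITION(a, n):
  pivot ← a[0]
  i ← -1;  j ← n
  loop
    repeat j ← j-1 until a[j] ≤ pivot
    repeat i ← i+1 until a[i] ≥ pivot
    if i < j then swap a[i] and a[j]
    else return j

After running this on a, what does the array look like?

pivot = a[0] = 4; i = -1, j = 9
j→7 (a[7]=4≤4), i→0 (a[0]=4≥4); i<j, swap → [4, 5, 5, 5, 4, 3, 4, 4, 5]
j→6 (a[6]=4≤4), i→1 (a[1]=5≥4); i<j, swap → [4, 4, 5, 5, 4, 3, 5, 4, 5]
j→5 (a[5]=3≤4), i→2 (a[2]=5≥4); i<j, swap → [4, 4, 3, 5, 4, 5, 5, 4, 5]
j→4 (a[4]=4≤4), i→3 (a[3]=5≥4); i<j, swap → [4, 4, 3, 4, 5, 5, 5, 4, 5]
j→3, i→4; i≥j, return j=3. a = [4, 4, 3, 4, 5, 5, 5, 4, 5]

[4, 4, 3, 4, 5, 5, 5, 4, 5]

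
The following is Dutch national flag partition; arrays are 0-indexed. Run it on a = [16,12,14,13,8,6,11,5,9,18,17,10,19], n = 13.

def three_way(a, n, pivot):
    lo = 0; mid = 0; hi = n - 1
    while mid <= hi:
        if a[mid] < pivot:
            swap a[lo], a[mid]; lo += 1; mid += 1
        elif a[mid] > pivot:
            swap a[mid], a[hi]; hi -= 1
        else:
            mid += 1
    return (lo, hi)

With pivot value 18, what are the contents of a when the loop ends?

pivot = 18; lo=0, mid=0, hi=12
a[mid]=16<18: swap a[0],a[0]; lo=1,mid=1 → [16,12,14,13,8,6,11,5,9,18,17,10,19]
a[mid]=12<18: swap a[1],a[1]; lo=2,mid=2 → [16,12,14,13,8,6,11,5,9,18,17,10,19]
a[mid]=14<18: swap a[2],a[2]; lo=3,mid=3 → [16,12,14,13,8,6,11,5,9,18,17,10,19]
a[mid]=13<18: swap a[3],a[3]; lo=4,mid=4 → [16,12,14,13,8,6,11,5,9,18,17,10,19]
a[mid]=8<18: swap a[4],a[4]; lo=5,mid=5 → [16,12,14,13,8,6,11,5,9,18,17,10,19]
a[mid]=6<18: swap a[5],a[5]; lo=6,mid=6 → [16,12,14,13,8,6,11,5,9,18,17,10,19]
a[mid]=11<18: swap a[6],a[6]; lo=7,mid=7 → [16,12,14,13,8,6,11,5,9,18,17,10,19]
a[mid]=5<18: swap a[7],a[7]; lo=8,mid=8 → [16,12,14,13,8,6,11,5,9,18,17,10,19]
a[mid]=9<18: swap a[8],a[8]; lo=9,mid=9 → [16,12,14,13,8,6,11,5,9,18,17,10,19]
a[mid]=18=18: mid=10
a[mid]=17<18: swap a[9],a[10]; lo=10,mid=11 → [16,12,14,13,8,6,11,5,9,17,18,10,19]
a[mid]=10<18: swap a[10],a[11]; lo=11,mid=12 → [16,12,14,13,8,6,11,5,9,17,10,18,19]
a[mid]=19>18: swap a[12],a[12]; hi=11 → [16,12,14,13,8,6,11,5,9,17,10,18,19]
end: lo=11, hi=11; a = [16,12,14,13,8,6,11,5,9,17,10,18,19]

[16,12,14,13,8,6,11,5,9,17,10,18,19]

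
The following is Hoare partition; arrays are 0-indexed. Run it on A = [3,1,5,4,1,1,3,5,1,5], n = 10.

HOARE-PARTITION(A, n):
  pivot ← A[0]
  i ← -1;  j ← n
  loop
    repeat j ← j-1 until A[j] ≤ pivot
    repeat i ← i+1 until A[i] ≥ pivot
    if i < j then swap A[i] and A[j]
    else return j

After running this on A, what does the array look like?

pivot = A[0] = 3; i = -1, j = 10
j→8 (A[8]=1≤3), i→0 (A[0]=3≥3); i<j, swap → [1,1,5,4,1,1,3,5,3,5]
j→6 (A[6]=3≤3), i→2 (A[2]=5≥3); i<j, swap → [1,1,3,4,1,1,5,5,3,5]
j→5 (A[5]=1≤3), i→3 (A[3]=4≥3); i<j, swap → [1,1,3,1,1,4,5,5,3,5]
j→4, i→5; i≥j, return j=4. A = [1,1,3,1,1,4,5,5,3,5]

[1,1,3,1,1,4,5,5,3,5]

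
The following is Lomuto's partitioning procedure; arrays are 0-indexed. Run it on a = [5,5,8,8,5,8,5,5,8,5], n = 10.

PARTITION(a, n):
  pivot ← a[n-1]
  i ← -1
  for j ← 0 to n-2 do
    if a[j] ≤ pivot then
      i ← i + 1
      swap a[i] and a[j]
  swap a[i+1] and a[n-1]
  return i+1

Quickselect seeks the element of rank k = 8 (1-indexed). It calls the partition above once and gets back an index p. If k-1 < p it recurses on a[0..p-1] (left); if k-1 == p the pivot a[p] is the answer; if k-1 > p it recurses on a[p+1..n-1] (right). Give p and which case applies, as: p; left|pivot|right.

5; right

pivot = a[9] = 5; i = -1
j=0: a[0]=5 ≤ 5 → i=0, swap a[0],a[0] (no change) → [5,5,8,8,5,8,5,5,8,5]
j=1: a[1]=5 ≤ 5 → i=1, swap a[1],a[1] (no change) → [5,5,8,8,5,8,5,5,8,5]
j=2: a[2]=8 > 5 → no swap
j=3: a[3]=8 > 5 → no swap
j=4: a[4]=5 ≤ 5 → i=2, swap a[2],a[4] → [5,5,5,8,8,8,5,5,8,5]
j=5: a[5]=8 > 5 → no swap
j=6: a[6]=5 ≤ 5 → i=3, swap a[3],a[6] → [5,5,5,5,8,8,8,5,8,5]
j=7: a[7]=5 ≤ 5 → i=4, swap a[4],a[7] → [5,5,5,5,5,8,8,8,8,5]
j=8: a[8]=8 > 5 → no swap
final swap a[5],a[9] → [5,5,5,5,5,5,8,8,8,8]; return 5
p = 5; k-1 = 7 > 5 ⇒ right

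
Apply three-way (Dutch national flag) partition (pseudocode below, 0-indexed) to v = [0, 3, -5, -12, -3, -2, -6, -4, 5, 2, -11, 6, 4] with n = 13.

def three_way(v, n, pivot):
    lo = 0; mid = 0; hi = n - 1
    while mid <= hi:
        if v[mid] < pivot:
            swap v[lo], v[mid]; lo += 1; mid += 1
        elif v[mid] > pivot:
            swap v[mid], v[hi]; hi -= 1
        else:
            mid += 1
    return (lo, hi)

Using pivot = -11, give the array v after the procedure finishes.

[-12, -11, -5, -3, -2, -6, -4, 5, 2, 3, 6, 4, 0]

pivot = -11; lo=0, mid=0, hi=12
v[mid]=0>-11: swap v[0],v[12]; hi=11 → [4, 3, -5, -12, -3, -2, -6, -4, 5, 2, -11, 6, 0]
v[mid]=4>-11: swap v[0],v[11]; hi=10 → [6, 3, -5, -12, -3, -2, -6, -4, 5, 2, -11, 4, 0]
v[mid]=6>-11: swap v[0],v[10]; hi=9 → [-11, 3, -5, -12, -3, -2, -6, -4, 5, 2, 6, 4, 0]
v[mid]=-11=-11: mid=1
v[mid]=3>-11: swap v[1],v[9]; hi=8 → [-11, 2, -5, -12, -3, -2, -6, -4, 5, 3, 6, 4, 0]
v[mid]=2>-11: swap v[1],v[8]; hi=7 → [-11, 5, -5, -12, -3, -2, -6, -4, 2, 3, 6, 4, 0]
v[mid]=5>-11: swap v[1],v[7]; hi=6 → [-11, -4, -5, -12, -3, -2, -6, 5, 2, 3, 6, 4, 0]
v[mid]=-4>-11: swap v[1],v[6]; hi=5 → [-11, -6, -5, -12, -3, -2, -4, 5, 2, 3, 6, 4, 0]
v[mid]=-6>-11: swap v[1],v[5]; hi=4 → [-11, -2, -5, -12, -3, -6, -4, 5, 2, 3, 6, 4, 0]
v[mid]=-2>-11: swap v[1],v[4]; hi=3 → [-11, -3, -5, -12, -2, -6, -4, 5, 2, 3, 6, 4, 0]
v[mid]=-3>-11: swap v[1],v[3]; hi=2 → [-11, -12, -5, -3, -2, -6, -4, 5, 2, 3, 6, 4, 0]
v[mid]=-12<-11: swap v[0],v[1]; lo=1,mid=2 → [-12, -11, -5, -3, -2, -6, -4, 5, 2, 3, 6, 4, 0]
v[mid]=-5>-11: swap v[2],v[2]; hi=1 → [-12, -11, -5, -3, -2, -6, -4, 5, 2, 3, 6, 4, 0]
end: lo=1, hi=1; v = [-12, -11, -5, -3, -2, -6, -4, 5, 2, 3, 6, 4, 0]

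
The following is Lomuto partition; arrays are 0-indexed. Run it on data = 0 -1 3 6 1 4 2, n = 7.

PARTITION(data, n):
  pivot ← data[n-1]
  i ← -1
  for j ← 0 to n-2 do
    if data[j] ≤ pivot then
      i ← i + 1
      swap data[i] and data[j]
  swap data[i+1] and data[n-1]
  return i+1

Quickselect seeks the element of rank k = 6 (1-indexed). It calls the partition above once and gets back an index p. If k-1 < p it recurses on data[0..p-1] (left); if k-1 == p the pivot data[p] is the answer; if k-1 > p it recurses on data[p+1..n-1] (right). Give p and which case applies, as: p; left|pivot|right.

3; right

pivot = data[6] = 2; i = -1
j=0: data[0]=0 ≤ 2 → i=0, swap data[0],data[0] (no change) → 0 -1 3 6 1 4 2
j=1: data[1]=-1 ≤ 2 → i=1, swap data[1],data[1] (no change) → 0 -1 3 6 1 4 2
j=2: data[2]=3 > 2 → no swap
j=3: data[3]=6 > 2 → no swap
j=4: data[4]=1 ≤ 2 → i=2, swap data[2],data[4] → 0 -1 1 6 3 4 2
j=5: data[5]=4 > 2 → no swap
final swap data[3],data[6] → 0 -1 1 2 3 4 6; return 3
p = 3; k-1 = 5 > 3 ⇒ right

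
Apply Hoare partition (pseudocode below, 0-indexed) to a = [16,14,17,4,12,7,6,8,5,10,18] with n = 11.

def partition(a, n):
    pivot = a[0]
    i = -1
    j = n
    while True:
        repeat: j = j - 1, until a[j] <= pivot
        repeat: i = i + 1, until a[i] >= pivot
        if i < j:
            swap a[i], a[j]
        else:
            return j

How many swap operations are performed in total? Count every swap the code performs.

pivot = a[0] = 16; i = -1, j = 11
j→9 (a[9]=10≤16), i→0 (a[0]=16≥16); i<j, swap → [10,14,17,4,12,7,6,8,5,16,18]
j→8 (a[8]=5≤16), i→2 (a[2]=17≥16); i<j, swap → [10,14,5,4,12,7,6,8,17,16,18]
j→7, i→8; i≥j, return j=7. a = [10,14,5,4,12,7,6,8,17,16,18]

2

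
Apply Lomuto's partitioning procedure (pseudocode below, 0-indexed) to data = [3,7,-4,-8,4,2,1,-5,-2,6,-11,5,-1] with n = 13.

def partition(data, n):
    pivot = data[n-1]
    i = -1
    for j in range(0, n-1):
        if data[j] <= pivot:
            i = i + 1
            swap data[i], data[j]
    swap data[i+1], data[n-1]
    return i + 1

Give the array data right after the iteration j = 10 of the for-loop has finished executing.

pivot=-1, i=-1
j=0: 3>-1, skip
j=1: 7>-1, skip
j=2: -4≤-1, i=0, swap(0,2) ⇒ [-4,7,3,-8,4,2,1,-5,-2,6,-11,5,-1]
j=3: -8≤-1, i=1, swap(1,3) ⇒ [-4,-8,3,7,4,2,1,-5,-2,6,-11,5,-1]
j=4: 4>-1, skip
j=5: 2>-1, skip
j=6: 1>-1, skip
j=7: -5≤-1, i=2, swap(2,7) ⇒ [-4,-8,-5,7,4,2,1,3,-2,6,-11,5,-1]
j=8: -2≤-1, i=3, swap(3,8) ⇒ [-4,-8,-5,-2,4,2,1,3,7,6,-11,5,-1]
j=9: 6>-1, skip
j=10: -11≤-1, i=4, swap(4,10) ⇒ [-4,-8,-5,-2,-11,2,1,3,7,6,4,5,-1]
(after j=10) data = [-4,-8,-5,-2,-11,2,1,3,7,6,4,5,-1]

[-4,-8,-5,-2,-11,2,1,3,7,6,4,5,-1]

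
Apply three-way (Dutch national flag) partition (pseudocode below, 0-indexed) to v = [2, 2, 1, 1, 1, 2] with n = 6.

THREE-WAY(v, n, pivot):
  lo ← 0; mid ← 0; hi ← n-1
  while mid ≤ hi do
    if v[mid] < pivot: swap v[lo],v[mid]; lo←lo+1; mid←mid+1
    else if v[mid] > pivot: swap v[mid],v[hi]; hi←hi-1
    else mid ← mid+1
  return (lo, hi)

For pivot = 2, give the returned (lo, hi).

(3, 5)

lo=0 mid=0 hi=5
2=2: mid=1
2=2: mid=2
1<2: swap(0,2), lo=1 mid=3 ⇒ [1, 2, 2, 1, 1, 2]
1<2: swap(1,3), lo=2 mid=4 ⇒ [1, 1, 2, 2, 1, 2]
1<2: swap(2,4), lo=3 mid=5 ⇒ [1, 1, 1, 2, 2, 2]
2=2: mid=6
done. lo=3 hi=5; v=[1, 1, 1, 2, 2, 2]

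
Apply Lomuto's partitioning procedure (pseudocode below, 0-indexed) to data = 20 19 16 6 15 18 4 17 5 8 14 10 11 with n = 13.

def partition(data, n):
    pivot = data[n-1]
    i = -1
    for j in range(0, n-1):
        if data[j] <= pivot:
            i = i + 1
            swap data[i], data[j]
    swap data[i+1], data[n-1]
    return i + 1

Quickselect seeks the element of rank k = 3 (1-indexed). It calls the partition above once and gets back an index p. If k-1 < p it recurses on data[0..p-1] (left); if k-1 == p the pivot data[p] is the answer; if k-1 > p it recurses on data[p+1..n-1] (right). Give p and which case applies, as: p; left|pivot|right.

5; left

pivot=11, i=-1
j=0: 20>11, skip
j=1: 19>11, skip
j=2: 16>11, skip
j=3: 6≤11, i=0, swap(0,3) ⇒ 6 19 16 20 15 18 4 17 5 8 14 10 11
j=4: 15>11, skip
j=5: 18>11, skip
j=6: 4≤11, i=1, swap(1,6) ⇒ 6 4 16 20 15 18 19 17 5 8 14 10 11
j=7: 17>11, skip
j=8: 5≤11, i=2, swap(2,8) ⇒ 6 4 5 20 15 18 19 17 16 8 14 10 11
j=9: 8≤11, i=3, swap(3,9) ⇒ 6 4 5 8 15 18 19 17 16 20 14 10 11
j=10: 14>11, skip
j=11: 10≤11, i=4, swap(4,11) ⇒ 6 4 5 8 10 18 19 17 16 20 14 15 11
swap(5,12) ⇒ 6 4 5 8 10 11 19 17 16 20 14 15 18; return 5
p = 5; k-1 = 2 < 5 ⇒ left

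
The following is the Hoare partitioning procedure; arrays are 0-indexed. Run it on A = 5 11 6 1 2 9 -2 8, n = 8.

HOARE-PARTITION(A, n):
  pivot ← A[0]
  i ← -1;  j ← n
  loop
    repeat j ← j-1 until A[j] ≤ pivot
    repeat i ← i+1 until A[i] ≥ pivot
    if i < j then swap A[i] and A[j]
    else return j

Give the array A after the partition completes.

-2 2 1 6 11 9 5 8

pivot=5
j stops at 6 (-2), i stops at 0 (5); swap ⇒ -2 11 6 1 2 9 5 8
j stops at 4 (2), i stops at 1 (11); swap ⇒ -2 2 6 1 11 9 5 8
j stops at 3 (1), i stops at 2 (6); swap ⇒ -2 2 1 6 11 9 5 8
j stops at 2, i stops at 3; i≥j ⇒ return 2. A=-2 2 1 6 11 9 5 8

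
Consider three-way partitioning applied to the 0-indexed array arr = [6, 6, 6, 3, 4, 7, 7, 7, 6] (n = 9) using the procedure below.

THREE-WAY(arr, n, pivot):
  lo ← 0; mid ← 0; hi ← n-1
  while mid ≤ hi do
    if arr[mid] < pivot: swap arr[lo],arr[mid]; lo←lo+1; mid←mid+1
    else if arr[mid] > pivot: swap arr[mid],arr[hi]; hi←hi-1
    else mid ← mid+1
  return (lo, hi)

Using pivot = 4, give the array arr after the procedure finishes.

[3, 4, 6, 6, 7, 7, 7, 6, 6]

lo=0 mid=0 hi=8
6>4: swap(0,8), hi=7 ⇒ [6, 6, 6, 3, 4, 7, 7, 7, 6]
6>4: swap(0,7), hi=6 ⇒ [7, 6, 6, 3, 4, 7, 7, 6, 6]
7>4: swap(0,6), hi=5 ⇒ [7, 6, 6, 3, 4, 7, 7, 6, 6]
7>4: swap(0,5), hi=4 ⇒ [7, 6, 6, 3, 4, 7, 7, 6, 6]
7>4: swap(0,4), hi=3 ⇒ [4, 6, 6, 3, 7, 7, 7, 6, 6]
4=4: mid=1
6>4: swap(1,3), hi=2 ⇒ [4, 3, 6, 6, 7, 7, 7, 6, 6]
3<4: swap(0,1), lo=1 mid=2 ⇒ [3, 4, 6, 6, 7, 7, 7, 6, 6]
6>4: swap(2,2), hi=1 ⇒ [3, 4, 6, 6, 7, 7, 7, 6, 6]
done. lo=1 hi=1; arr=[3, 4, 6, 6, 7, 7, 7, 6, 6]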